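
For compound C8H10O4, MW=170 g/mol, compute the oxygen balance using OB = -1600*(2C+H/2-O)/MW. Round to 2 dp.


OB = -1600 * (2C + H/2 - O) / MW
Inner = 2*8 + 10/2 - 4 = 17.00
OB = -1600 * 17.00 / 170 = -160.00%


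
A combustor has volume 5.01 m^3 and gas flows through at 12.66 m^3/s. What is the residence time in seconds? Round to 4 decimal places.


tau = V / Q_flow
tau = 5.01 / 12.66 = 0.3957 s


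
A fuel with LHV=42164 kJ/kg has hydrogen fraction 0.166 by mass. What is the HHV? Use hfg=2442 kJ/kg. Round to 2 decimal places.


HHV = LHV + hfg * 9 * H
Water addition = 2442 * 9 * 0.166 = 3648.348 kJ/kg
HHV = 42164 + 3648.348 = 45812.35 kJ/kg


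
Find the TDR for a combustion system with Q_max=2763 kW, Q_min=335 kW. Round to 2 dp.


TDR = Q_max / Q_min
TDR = 2763 / 335 = 8.25


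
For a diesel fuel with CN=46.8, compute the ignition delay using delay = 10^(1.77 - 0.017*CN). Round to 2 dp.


delay = 10^(1.77 - 0.017*CN)
Exponent = 1.77 - 0.017*46.8 = 0.9744
delay = 10^0.9744 = 9.43 ms


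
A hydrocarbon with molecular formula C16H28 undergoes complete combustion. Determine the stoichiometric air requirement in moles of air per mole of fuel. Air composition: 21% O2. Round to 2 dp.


Balanced combustion: C16H28 + 23 O2 -> 16 CO2 + 14 H2O
O2 needed = C + H/4 = 16 + 28/4 = 23.00 moles
Air moles = O2 / 0.21 = 23.00 / 0.21 = 109.52 moles air


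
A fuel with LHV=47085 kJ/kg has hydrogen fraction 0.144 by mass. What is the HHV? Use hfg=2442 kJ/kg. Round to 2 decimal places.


HHV = LHV + hfg * 9 * H
Water addition = 2442 * 9 * 0.144 = 3164.832 kJ/kg
HHV = 47085 + 3164.832 = 50249.83 kJ/kg


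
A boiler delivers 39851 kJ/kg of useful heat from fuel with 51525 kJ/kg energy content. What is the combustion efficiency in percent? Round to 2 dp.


Efficiency = (Q_useful / Q_fuel) * 100
Efficiency = (39851 / 51525) * 100
Efficiency = 0.7734 * 100 = 77.34%


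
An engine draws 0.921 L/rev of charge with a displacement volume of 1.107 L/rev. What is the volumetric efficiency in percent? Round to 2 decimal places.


eta_v = (V_actual / V_disp) * 100
Ratio = 0.921 / 1.107 = 0.8320
eta_v = 0.8320 * 100 = 83.20%


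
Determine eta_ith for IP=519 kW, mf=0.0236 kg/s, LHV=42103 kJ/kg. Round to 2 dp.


eta_ith = (IP / (mf * LHV)) * 100
Denominator = 0.0236 * 42103 = 993.6308 kW
eta_ith = (519 / 993.6308) * 100 = 52.23%


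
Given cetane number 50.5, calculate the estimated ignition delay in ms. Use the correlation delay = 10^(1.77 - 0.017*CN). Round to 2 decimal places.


delay = 10^(1.77 - 0.017*CN)
Exponent = 1.77 - 0.017*50.5 = 0.9115
delay = 10^0.9115 = 8.16 ms


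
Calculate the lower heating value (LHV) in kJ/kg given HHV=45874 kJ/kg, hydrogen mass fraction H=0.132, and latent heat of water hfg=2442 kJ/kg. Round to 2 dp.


LHV = HHV - hfg * 9 * H
Water correction = 2442 * 9 * 0.132 = 2901.096 kJ/kg
LHV = 45874 - 2901.096 = 42972.90 kJ/kg


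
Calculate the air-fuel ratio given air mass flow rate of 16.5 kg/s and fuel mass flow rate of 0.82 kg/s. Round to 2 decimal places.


AFR = m_air / m_fuel
AFR = 16.5 / 0.82 = 20.12


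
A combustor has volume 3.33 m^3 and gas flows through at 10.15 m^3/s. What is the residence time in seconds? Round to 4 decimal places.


tau = V / Q_flow
tau = 3.33 / 10.15 = 0.3281 s


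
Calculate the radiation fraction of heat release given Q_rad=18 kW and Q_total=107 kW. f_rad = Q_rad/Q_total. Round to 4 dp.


f_rad = Q_rad / Q_total
f_rad = 18 / 107 = 0.1682


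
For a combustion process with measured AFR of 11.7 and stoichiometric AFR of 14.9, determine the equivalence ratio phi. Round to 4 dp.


phi = AFR_stoich / AFR_actual
phi = 14.9 / 11.7 = 1.2735


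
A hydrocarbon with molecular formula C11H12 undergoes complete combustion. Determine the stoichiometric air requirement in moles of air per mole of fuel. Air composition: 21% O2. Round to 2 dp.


Balanced combustion: C11H12 + 14 O2 -> 11 CO2 + 6 H2O
O2 needed = C + H/4 = 11 + 12/4 = 14.00 moles
Air moles = O2 / 0.21 = 14.00 / 0.21 = 66.67 moles air


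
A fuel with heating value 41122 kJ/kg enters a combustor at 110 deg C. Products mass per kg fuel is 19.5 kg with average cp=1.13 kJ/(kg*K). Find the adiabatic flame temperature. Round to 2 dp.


T_ad = T_in + Hc / (m_p * cp)
Denominator = 19.5 * 1.13 = 22.0350
Temperature rise = 41122 / 22.0350 = 1866.21 K
T_ad = 110 + 1866.21 = 1976.21 deg C


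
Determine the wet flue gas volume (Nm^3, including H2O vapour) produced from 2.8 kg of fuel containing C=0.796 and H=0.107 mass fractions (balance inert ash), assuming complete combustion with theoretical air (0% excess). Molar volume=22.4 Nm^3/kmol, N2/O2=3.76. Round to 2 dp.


Per kg fuel: CO2 = (C/12 kmol)*22.4 = (0.796/12)*22.4 = 1.48587 Nm^3
Per kg fuel: H2O = (H/2 kmol)*22.4 = (0.107/2)*22.4 = 1.19840 Nm^3
O2 needed per kg fuel = C/12 + H/4 = 0.796/12 + 0.107/4 = 0.09308333 kmol
Per kg fuel: N2 = O2*3.76*22.4 = 0.09308333*3.76*22.4 = 7.83985 Nm^3
Total per kg = 1.48587 + 1.19840 + 7.83985 = 10.52412 Nm^3
Total = 10.52412 * 2.8 = 29.47 Nm^3


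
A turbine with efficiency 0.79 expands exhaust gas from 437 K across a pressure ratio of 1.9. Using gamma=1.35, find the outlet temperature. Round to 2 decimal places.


T_out = T_in * (1 - eta * (1 - PR^(-(gamma-1)/gamma)))
Exponent = -(1.35-1)/1.35 = -0.25925926
PR^exp = 1.9^(-0.25925926) = 0.84670193
Factor = 1 - 0.79*(1 - 0.84670193) = 0.87889452
T_out = 437 * 0.87889452 = 384.08 K


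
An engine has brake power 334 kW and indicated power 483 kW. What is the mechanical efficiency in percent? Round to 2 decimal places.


eta_mech = (BP / IP) * 100
Ratio = 334 / 483 = 0.6915
eta_mech = 0.6915 * 100 = 69.15%


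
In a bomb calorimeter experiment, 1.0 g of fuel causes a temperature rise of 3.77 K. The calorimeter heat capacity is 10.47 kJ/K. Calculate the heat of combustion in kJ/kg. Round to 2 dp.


Hc = C_cal * delta_T / m_fuel
Q_released = 10.47 * 3.77 = 39.4719 kJ
m_fuel = 1.0 g = 1.0/1000 kg = 0.001000 kg
Hc = 39.4719 / 0.001000 = 39471.90 kJ/kg


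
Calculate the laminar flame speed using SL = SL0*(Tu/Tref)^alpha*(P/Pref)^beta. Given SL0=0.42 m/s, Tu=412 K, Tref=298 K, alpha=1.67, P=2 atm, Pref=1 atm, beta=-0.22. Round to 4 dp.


SL = SL0 * (Tu/Tref)^alpha * (P/Pref)^beta
T ratio = 412/298 = 1.38255034
(T ratio)^alpha = 1.38255034^1.67 = 1.717660
(P/Pref)^beta = 2^(-0.22) = 0.858565
SL = 0.42 * 1.717660 * 0.858565 = 0.6194 m/s


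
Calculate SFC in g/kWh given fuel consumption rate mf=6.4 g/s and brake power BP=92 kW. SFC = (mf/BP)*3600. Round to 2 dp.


SFC = (mf / BP) * 3600
Rate = 6.4 / 92 = 0.069565 g/(s*kW)
SFC = 0.069565 * 3600 = 250.43 g/kWh


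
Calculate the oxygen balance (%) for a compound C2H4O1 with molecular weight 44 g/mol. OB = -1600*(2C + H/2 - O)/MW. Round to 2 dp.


OB = -1600 * (2C + H/2 - O) / MW
Inner = 2*2 + 4/2 - 1 = 5.00
OB = -1600 * 5.00 / 44 = -181.82%


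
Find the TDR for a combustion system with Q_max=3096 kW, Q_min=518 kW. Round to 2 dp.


TDR = Q_max / Q_min
TDR = 3096 / 518 = 5.98


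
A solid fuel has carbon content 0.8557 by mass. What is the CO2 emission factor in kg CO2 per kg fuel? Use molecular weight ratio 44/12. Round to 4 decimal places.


EF = C_frac * (M_CO2 / M_C)
EF = 0.8557 * (44/12)
EF = 0.8557 * 3.666667 = 3.1376 kg_CO2/kg_fuel


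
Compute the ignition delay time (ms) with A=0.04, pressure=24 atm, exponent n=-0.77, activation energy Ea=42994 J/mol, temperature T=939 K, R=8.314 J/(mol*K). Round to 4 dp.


tau = A * P^n * exp(Ea/(R*T))
P^n = 24^(-0.77) = 0.08654408
Ea/(R*T) = 42994/(8.314*939) = 5.507218
exp(Ea/(R*T)) = 246.464419
tau = 0.04 * 0.08654408 * 246.464419 = 0.8532 ms


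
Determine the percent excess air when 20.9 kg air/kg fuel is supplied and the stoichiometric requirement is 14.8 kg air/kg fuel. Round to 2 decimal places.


Excess air = actual - stoichiometric = 20.9 - 14.8 = 6.10 kg/kg fuel
Excess air % = (excess / stoich) * 100 = (6.10 / 14.8) * 100 = 41.22%


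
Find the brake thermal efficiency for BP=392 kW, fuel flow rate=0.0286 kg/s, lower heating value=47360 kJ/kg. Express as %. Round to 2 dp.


eta_BTE = (BP / (mf * LHV)) * 100
Denominator = 0.0286 * 47360 = 1354.4960 kW
eta_BTE = (392 / 1354.4960) * 100 = 28.94%


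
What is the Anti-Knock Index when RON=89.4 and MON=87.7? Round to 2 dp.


AKI = (RON + MON) / 2
AKI = (89.4 + 87.7) / 2
AKI = 177.1 / 2 = 88.55


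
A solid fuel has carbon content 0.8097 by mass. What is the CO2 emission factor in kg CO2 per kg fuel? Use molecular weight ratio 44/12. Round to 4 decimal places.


EF = C_frac * (M_CO2 / M_C)
EF = 0.8097 * (44/12)
EF = 0.8097 * 3.666667 = 2.9689 kg_CO2/kg_fuel


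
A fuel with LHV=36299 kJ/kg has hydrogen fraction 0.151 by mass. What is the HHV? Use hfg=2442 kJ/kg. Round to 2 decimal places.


HHV = LHV + hfg * 9 * H
Water addition = 2442 * 9 * 0.151 = 3318.678 kJ/kg
HHV = 36299 + 3318.678 = 39617.68 kJ/kg


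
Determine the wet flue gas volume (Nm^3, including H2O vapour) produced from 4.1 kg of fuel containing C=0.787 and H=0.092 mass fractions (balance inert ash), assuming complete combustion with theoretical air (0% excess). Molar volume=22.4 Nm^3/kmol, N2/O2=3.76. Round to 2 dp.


Per kg fuel: CO2 = (C/12 kmol)*22.4 = (0.787/12)*22.4 = 1.46907 Nm^3
Per kg fuel: H2O = (H/2 kmol)*22.4 = (0.092/2)*22.4 = 1.03040 Nm^3
O2 needed per kg fuel = C/12 + H/4 = 0.787/12 + 0.092/4 = 0.08858333 kmol
Per kg fuel: N2 = O2*3.76*22.4 = 0.08858333*3.76*22.4 = 7.46084 Nm^3
Total per kg = 1.46907 + 1.03040 + 7.46084 = 9.96031 Nm^3
Total = 9.96031 * 4.1 = 40.84 Nm^3


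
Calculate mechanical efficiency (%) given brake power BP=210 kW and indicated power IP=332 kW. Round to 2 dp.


eta_mech = (BP / IP) * 100
Ratio = 210 / 332 = 0.6325
eta_mech = 0.6325 * 100 = 63.25%


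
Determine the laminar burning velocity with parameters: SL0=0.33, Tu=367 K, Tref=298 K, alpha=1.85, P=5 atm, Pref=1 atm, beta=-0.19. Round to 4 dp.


SL = SL0 * (Tu/Tref)^alpha * (P/Pref)^beta
T ratio = 367/298 = 1.23154362
(T ratio)^alpha = 1.23154362^1.85 = 1.470050
(P/Pref)^beta = 5^(-0.19) = 0.736539
SL = 0.33 * 1.470050 * 0.736539 = 0.3573 m/s


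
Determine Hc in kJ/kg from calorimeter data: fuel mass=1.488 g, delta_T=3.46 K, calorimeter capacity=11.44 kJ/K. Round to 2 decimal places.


Hc = C_cal * delta_T / m_fuel
Q_released = 11.44 * 3.46 = 39.5824 kJ
m_fuel = 1.488 g = 1.488/1000 kg = 0.001488 kg
Hc = 39.5824 / 0.001488 = 26601.08 kJ/kg


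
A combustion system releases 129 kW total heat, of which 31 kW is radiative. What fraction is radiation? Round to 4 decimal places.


f_rad = Q_rad / Q_total
f_rad = 31 / 129 = 0.2403


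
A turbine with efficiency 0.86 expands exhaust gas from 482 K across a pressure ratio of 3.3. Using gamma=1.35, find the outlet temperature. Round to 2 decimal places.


T_out = T_in * (1 - eta * (1 - PR^(-(gamma-1)/gamma)))
Exponent = -(1.35-1)/1.35 = -0.25925926
PR^exp = 3.3^(-0.25925926) = 0.73378775
Factor = 1 - 0.86*(1 - 0.73378775) = 0.77105747
T_out = 482 * 0.77105747 = 371.65 K


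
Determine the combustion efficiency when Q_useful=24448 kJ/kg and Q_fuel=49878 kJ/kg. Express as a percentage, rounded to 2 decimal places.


Efficiency = (Q_useful / Q_fuel) * 100
Efficiency = (24448 / 49878) * 100
Efficiency = 0.4902 * 100 = 49.02%


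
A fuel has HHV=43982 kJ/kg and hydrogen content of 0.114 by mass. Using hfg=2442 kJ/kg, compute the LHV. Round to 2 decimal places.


LHV = HHV - hfg * 9 * H
Water correction = 2442 * 9 * 0.114 = 2505.492 kJ/kg
LHV = 43982 - 2505.492 = 41476.51 kJ/kg


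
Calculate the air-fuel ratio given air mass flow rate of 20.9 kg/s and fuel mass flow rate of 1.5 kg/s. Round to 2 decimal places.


AFR = m_air / m_fuel
AFR = 20.9 / 1.5 = 13.93


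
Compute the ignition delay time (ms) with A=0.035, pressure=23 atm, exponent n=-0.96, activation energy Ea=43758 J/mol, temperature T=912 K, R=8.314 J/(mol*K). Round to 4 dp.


tau = A * P^n * exp(Ea/(R*T))
P^n = 23^(-0.96) = 0.04928801
Ea/(R*T) = 43758/(8.314*912) = 5.771020
exp(Ea/(R*T)) = 320.864959
tau = 0.035 * 0.04928801 * 320.864959 = 0.5535 ms


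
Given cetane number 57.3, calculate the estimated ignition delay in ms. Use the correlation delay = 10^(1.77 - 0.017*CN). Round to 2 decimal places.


delay = 10^(1.77 - 0.017*CN)
Exponent = 1.77 - 0.017*57.3 = 0.7959
delay = 10^0.7959 = 6.25 ms


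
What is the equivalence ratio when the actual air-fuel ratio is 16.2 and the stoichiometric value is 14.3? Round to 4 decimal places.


phi = AFR_stoich / AFR_actual
phi = 14.3 / 16.2 = 0.8827


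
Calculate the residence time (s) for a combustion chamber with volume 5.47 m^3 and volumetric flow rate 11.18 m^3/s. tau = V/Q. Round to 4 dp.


tau = V / Q_flow
tau = 5.47 / 11.18 = 0.4893 s


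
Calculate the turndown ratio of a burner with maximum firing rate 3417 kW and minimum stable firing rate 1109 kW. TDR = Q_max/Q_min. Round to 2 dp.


TDR = Q_max / Q_min
TDR = 3417 / 1109 = 3.08


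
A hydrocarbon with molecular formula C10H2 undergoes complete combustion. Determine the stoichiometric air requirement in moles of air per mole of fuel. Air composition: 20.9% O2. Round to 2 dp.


Balanced combustion: C10H2 + 10.5 O2 -> 10 CO2 + 1 H2O
O2 needed = C + H/4 = 10 + 2/4 = 10.50 moles
Air moles = O2 / 0.209 = 10.50 / 0.209 = 50.24 moles air


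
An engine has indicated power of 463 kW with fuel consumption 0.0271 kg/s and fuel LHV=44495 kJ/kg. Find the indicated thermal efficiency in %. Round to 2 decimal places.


eta_ith = (IP / (mf * LHV)) * 100
Denominator = 0.0271 * 44495 = 1205.8145 kW
eta_ith = (463 / 1205.8145) * 100 = 38.40%


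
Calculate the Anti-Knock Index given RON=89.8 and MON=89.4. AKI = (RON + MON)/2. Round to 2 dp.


AKI = (RON + MON) / 2
AKI = (89.8 + 89.4) / 2
AKI = 179.2 / 2 = 89.60


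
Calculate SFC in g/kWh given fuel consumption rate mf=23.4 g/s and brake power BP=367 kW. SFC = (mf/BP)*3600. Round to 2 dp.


SFC = (mf / BP) * 3600
Rate = 23.4 / 367 = 0.063760 g/(s*kW)
SFC = 0.063760 * 3600 = 229.54 g/kWh


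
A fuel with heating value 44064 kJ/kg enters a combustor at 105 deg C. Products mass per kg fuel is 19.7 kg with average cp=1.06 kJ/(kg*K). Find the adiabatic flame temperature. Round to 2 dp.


T_ad = T_in + Hc / (m_p * cp)
Denominator = 19.7 * 1.06 = 20.8820
Temperature rise = 44064 / 20.8820 = 2110.14 K
T_ad = 105 + 2110.14 = 2215.14 deg C


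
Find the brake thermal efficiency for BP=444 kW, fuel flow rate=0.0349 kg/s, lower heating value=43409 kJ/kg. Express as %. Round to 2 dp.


eta_BTE = (BP / (mf * LHV)) * 100
Denominator = 0.0349 * 43409 = 1514.9741 kW
eta_BTE = (444 / 1514.9741) * 100 = 29.31%


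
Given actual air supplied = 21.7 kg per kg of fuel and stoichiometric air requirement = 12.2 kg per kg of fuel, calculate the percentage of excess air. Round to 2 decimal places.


Excess air = actual - stoichiometric = 21.7 - 12.2 = 9.50 kg/kg fuel
Excess air % = (excess / stoich) * 100 = (9.50 / 12.2) * 100 = 77.87%


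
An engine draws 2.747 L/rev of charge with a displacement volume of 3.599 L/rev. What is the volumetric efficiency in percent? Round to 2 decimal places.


eta_v = (V_actual / V_disp) * 100
Ratio = 2.747 / 3.599 = 0.7633
eta_v = 0.7633 * 100 = 76.33%


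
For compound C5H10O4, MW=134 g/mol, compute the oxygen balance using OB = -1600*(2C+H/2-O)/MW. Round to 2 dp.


OB = -1600 * (2C + H/2 - O) / MW
Inner = 2*5 + 10/2 - 4 = 11.00
OB = -1600 * 11.00 / 134 = -131.34%


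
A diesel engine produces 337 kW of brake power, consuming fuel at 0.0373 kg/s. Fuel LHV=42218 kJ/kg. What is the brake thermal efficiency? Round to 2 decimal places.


eta_BTE = (BP / (mf * LHV)) * 100
Denominator = 0.0373 * 42218 = 1574.7314 kW
eta_BTE = (337 / 1574.7314) * 100 = 21.40%


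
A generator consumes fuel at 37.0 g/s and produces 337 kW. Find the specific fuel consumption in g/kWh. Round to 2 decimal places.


SFC = (mf / BP) * 3600
Rate = 37.0 / 337 = 0.109792 g/(s*kW)
SFC = 0.109792 * 3600 = 395.25 g/kWh


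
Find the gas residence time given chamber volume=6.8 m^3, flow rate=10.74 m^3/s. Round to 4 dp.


tau = V / Q_flow
tau = 6.8 / 10.74 = 0.6331 s


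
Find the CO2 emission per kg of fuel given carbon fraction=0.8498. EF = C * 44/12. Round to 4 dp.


EF = C_frac * (M_CO2 / M_C)
EF = 0.8498 * (44/12)
EF = 0.8498 * 3.666667 = 3.1159 kg_CO2/kg_fuel


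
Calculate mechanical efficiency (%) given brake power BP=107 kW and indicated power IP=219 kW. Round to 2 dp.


eta_mech = (BP / IP) * 100
Ratio = 107 / 219 = 0.4886
eta_mech = 0.4886 * 100 = 48.86%


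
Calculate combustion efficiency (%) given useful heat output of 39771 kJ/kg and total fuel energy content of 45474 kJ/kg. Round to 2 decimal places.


Efficiency = (Q_useful / Q_fuel) * 100
Efficiency = (39771 / 45474) * 100
Efficiency = 0.8746 * 100 = 87.46%


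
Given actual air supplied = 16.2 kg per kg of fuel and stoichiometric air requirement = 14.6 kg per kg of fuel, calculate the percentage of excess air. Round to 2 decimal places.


Excess air = actual - stoichiometric = 16.2 - 14.6 = 1.60 kg/kg fuel
Excess air % = (excess / stoich) * 100 = (1.60 / 14.6) * 100 = 10.96%


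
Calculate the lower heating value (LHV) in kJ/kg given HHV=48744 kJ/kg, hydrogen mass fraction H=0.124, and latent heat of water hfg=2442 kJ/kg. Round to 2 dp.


LHV = HHV - hfg * 9 * H
Water correction = 2442 * 9 * 0.124 = 2725.272 kJ/kg
LHV = 48744 - 2725.272 = 46018.73 kJ/kg


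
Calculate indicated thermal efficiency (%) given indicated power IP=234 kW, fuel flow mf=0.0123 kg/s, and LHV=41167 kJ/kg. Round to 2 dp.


eta_ith = (IP / (mf * LHV)) * 100
Denominator = 0.0123 * 41167 = 506.3541 kW
eta_ith = (234 / 506.3541) * 100 = 46.21%


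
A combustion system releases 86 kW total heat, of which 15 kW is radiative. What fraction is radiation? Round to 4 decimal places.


f_rad = Q_rad / Q_total
f_rad = 15 / 86 = 0.1744


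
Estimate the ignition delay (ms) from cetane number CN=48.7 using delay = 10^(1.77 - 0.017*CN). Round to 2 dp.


delay = 10^(1.77 - 0.017*CN)
Exponent = 1.77 - 0.017*48.7 = 0.9421
delay = 10^0.9421 = 8.75 ms


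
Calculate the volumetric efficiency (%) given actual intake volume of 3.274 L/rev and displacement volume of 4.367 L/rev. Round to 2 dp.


eta_v = (V_actual / V_disp) * 100
Ratio = 3.274 / 4.367 = 0.7497
eta_v = 0.7497 * 100 = 74.97%


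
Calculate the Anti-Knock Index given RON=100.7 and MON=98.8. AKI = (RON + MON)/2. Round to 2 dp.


AKI = (RON + MON) / 2
AKI = (100.7 + 98.8) / 2
AKI = 199.5 / 2 = 99.75


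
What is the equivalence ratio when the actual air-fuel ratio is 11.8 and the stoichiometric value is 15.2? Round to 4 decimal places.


phi = AFR_stoich / AFR_actual
phi = 15.2 / 11.8 = 1.2881


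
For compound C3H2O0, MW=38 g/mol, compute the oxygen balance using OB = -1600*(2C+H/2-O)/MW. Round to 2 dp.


OB = -1600 * (2C + H/2 - O) / MW
Inner = 2*3 + 2/2 - 0 = 7.00
OB = -1600 * 7.00 / 38 = -294.74%


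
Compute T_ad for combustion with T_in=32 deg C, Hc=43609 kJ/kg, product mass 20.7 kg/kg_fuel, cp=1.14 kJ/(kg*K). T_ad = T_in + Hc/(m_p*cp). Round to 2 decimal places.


T_ad = T_in + Hc / (m_p * cp)
Denominator = 20.7 * 1.14 = 23.5980
Temperature rise = 43609 / 23.5980 = 1848.00 K
T_ad = 32 + 1848.00 = 1880.00 deg C


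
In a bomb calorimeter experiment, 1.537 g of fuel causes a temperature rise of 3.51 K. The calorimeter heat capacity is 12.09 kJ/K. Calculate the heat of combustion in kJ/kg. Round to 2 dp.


Hc = C_cal * delta_T / m_fuel
Q_released = 12.09 * 3.51 = 42.4359 kJ
m_fuel = 1.537 g = 1.537/1000 kg = 0.001537 kg
Hc = 42.4359 / 0.001537 = 27609.56 kJ/kg


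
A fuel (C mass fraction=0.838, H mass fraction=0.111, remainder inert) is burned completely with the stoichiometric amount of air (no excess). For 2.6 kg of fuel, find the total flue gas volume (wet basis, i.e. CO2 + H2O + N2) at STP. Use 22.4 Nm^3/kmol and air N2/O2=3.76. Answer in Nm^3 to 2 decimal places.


Per kg fuel: CO2 = (C/12 kmol)*22.4 = (0.838/12)*22.4 = 1.56427 Nm^3
Per kg fuel: H2O = (H/2 kmol)*22.4 = (0.111/2)*22.4 = 1.24320 Nm^3
O2 needed per kg fuel = C/12 + H/4 = 0.838/12 + 0.111/4 = 0.09758333 kmol
Per kg fuel: N2 = O2*3.76*22.4 = 0.09758333*3.76*22.4 = 8.21886 Nm^3
Total per kg = 1.56427 + 1.24320 + 8.21886 = 11.02633 Nm^3
Total = 11.02633 * 2.6 = 28.67 Nm^3


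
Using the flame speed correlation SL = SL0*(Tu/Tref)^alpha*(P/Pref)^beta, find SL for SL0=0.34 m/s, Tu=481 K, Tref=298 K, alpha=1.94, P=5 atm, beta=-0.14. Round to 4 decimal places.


SL = SL0 * (Tu/Tref)^alpha * (P/Pref)^beta
T ratio = 481/298 = 1.61409396
(T ratio)^alpha = 1.61409396^1.94 = 2.531523
(P/Pref)^beta = 5^(-0.14) = 0.798260
SL = 0.34 * 2.531523 * 0.798260 = 0.6871 m/s


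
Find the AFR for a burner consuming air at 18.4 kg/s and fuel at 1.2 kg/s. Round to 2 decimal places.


AFR = m_air / m_fuel
AFR = 18.4 / 1.2 = 15.33


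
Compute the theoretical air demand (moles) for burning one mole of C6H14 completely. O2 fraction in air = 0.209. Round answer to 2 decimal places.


Balanced combustion: C6H14 + 9.5 O2 -> 6 CO2 + 7 H2O
O2 needed = C + H/4 = 6 + 14/4 = 9.50 moles
Air moles = O2 / 0.209 = 9.50 / 0.209 = 45.45 moles air


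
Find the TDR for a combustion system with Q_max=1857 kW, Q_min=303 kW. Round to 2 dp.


TDR = Q_max / Q_min
TDR = 1857 / 303 = 6.13


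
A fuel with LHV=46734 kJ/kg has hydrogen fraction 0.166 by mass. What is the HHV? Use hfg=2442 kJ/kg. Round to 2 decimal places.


HHV = LHV + hfg * 9 * H
Water addition = 2442 * 9 * 0.166 = 3648.348 kJ/kg
HHV = 46734 + 3648.348 = 50382.35 kJ/kg


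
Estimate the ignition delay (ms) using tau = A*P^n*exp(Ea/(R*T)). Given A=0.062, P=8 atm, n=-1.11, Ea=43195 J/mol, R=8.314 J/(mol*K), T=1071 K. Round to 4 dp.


tau = A * P^n * exp(Ea/(R*T))
P^n = 8^(-1.11) = 0.09944206
Ea/(R*T) = 43195/(8.314*1071) = 4.851030
exp(Ea/(R*T)) = 127.872069
tau = 0.062 * 0.09944206 * 127.872069 = 0.7884 ms


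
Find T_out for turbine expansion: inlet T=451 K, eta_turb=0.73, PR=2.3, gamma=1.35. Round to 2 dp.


T_out = T_in * (1 - eta * (1 - PR^(-(gamma-1)/gamma)))
Exponent = -(1.35-1)/1.35 = -0.25925926
PR^exp = 2.3^(-0.25925926) = 0.80578413
Factor = 1 - 0.73*(1 - 0.80578413) = 0.85822241
T_out = 451 * 0.85822241 = 387.06 K


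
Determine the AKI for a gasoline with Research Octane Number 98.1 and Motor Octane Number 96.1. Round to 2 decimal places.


AKI = (RON + MON) / 2
AKI = (98.1 + 96.1) / 2
AKI = 194.2 / 2 = 97.10


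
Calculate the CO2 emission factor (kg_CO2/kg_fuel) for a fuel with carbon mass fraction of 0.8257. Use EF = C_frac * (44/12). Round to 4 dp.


EF = C_frac * (M_CO2 / M_C)
EF = 0.8257 * (44/12)
EF = 0.8257 * 3.666667 = 3.0276 kg_CO2/kg_fuel


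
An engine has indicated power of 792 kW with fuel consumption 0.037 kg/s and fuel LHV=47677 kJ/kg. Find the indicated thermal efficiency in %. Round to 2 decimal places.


eta_ith = (IP / (mf * LHV)) * 100
Denominator = 0.037 * 47677 = 1764.0490 kW
eta_ith = (792 / 1764.0490) * 100 = 44.90%


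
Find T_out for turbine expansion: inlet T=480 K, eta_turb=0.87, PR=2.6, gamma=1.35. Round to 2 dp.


T_out = T_in * (1 - eta * (1 - PR^(-(gamma-1)/gamma)))
Exponent = -(1.35-1)/1.35 = -0.25925926
PR^exp = 2.6^(-0.25925926) = 0.78057442
Factor = 1 - 0.87*(1 - 0.78057442) = 0.80909975
T_out = 480 * 0.80909975 = 388.37 K


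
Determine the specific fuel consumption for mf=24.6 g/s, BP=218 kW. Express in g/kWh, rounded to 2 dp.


SFC = (mf / BP) * 3600
Rate = 24.6 / 218 = 0.112844 g/(s*kW)
SFC = 0.112844 * 3600 = 406.24 g/kWh


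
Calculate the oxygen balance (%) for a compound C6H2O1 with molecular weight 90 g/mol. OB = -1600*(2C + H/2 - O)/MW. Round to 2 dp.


OB = -1600 * (2C + H/2 - O) / MW
Inner = 2*6 + 2/2 - 1 = 12.00
OB = -1600 * 12.00 / 90 = -213.33%


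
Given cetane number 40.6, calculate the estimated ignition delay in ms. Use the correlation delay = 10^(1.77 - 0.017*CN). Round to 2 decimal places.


delay = 10^(1.77 - 0.017*CN)
Exponent = 1.77 - 0.017*40.6 = 1.0798
delay = 10^1.0798 = 12.02 ms


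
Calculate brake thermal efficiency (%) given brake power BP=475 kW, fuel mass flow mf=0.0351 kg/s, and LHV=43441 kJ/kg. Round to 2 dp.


eta_BTE = (BP / (mf * LHV)) * 100
Denominator = 0.0351 * 43441 = 1524.7791 kW
eta_BTE = (475 / 1524.7791) * 100 = 31.15%


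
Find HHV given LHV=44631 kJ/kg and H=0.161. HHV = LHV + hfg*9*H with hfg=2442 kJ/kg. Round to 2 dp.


HHV = LHV + hfg * 9 * H
Water addition = 2442 * 9 * 0.161 = 3538.458 kJ/kg
HHV = 44631 + 3538.458 = 48169.46 kJ/kg


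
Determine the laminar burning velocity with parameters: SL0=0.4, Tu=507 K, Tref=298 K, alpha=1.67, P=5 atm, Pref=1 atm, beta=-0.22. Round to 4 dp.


SL = SL0 * (Tu/Tref)^alpha * (P/Pref)^beta
T ratio = 507/298 = 1.70134228
(T ratio)^alpha = 1.70134228^1.67 = 2.428970
(P/Pref)^beta = 5^(-0.22) = 0.701821
SL = 0.4 * 2.428970 * 0.701821 = 0.6819 m/s


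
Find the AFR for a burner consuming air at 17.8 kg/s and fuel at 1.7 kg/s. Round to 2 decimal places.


AFR = m_air / m_fuel
AFR = 17.8 / 1.7 = 10.47


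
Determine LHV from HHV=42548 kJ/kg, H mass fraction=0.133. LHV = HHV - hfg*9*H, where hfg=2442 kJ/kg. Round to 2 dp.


LHV = HHV - hfg * 9 * H
Water correction = 2442 * 9 * 0.133 = 2923.074 kJ/kg
LHV = 42548 - 2923.074 = 39624.93 kJ/kg


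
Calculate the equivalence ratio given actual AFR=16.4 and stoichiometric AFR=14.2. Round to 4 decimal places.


phi = AFR_stoich / AFR_actual
phi = 14.2 / 16.4 = 0.8659


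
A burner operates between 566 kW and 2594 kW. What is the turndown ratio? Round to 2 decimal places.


TDR = Q_max / Q_min
TDR = 2594 / 566 = 4.58


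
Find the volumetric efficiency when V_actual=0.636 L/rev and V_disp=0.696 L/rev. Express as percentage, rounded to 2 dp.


eta_v = (V_actual / V_disp) * 100
Ratio = 0.636 / 0.696 = 0.9138
eta_v = 0.9138 * 100 = 91.38%


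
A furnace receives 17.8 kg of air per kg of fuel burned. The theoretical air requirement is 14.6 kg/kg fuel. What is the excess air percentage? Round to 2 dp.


Excess air = actual - stoichiometric = 17.8 - 14.6 = 3.20 kg/kg fuel
Excess air % = (excess / stoich) * 100 = (3.20 / 14.6) * 100 = 21.92%


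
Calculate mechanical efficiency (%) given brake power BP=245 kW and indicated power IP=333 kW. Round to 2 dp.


eta_mech = (BP / IP) * 100
Ratio = 245 / 333 = 0.7357
eta_mech = 0.7357 * 100 = 73.57%


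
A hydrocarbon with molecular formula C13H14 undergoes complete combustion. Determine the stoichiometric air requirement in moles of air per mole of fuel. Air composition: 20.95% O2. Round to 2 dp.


Balanced combustion: C13H14 + 16.5 O2 -> 13 CO2 + 7 H2O
O2 needed = C + H/4 = 13 + 14/4 = 16.50 moles
Air moles = O2 / 0.2095 = 16.50 / 0.2095 = 78.76 moles air


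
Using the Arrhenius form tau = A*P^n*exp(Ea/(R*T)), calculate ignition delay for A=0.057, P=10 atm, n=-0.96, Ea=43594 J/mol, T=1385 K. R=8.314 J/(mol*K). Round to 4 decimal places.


tau = A * P^n * exp(Ea/(R*T))
P^n = 10^(-0.96) = 0.10964782
Ea/(R*T) = 43594/(8.314*1385) = 3.785881
exp(Ea/(R*T)) = 44.074471
tau = 0.057 * 0.10964782 * 44.074471 = 0.2755 ms


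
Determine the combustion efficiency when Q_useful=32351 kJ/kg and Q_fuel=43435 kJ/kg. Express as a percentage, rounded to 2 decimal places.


Efficiency = (Q_useful / Q_fuel) * 100
Efficiency = (32351 / 43435) * 100
Efficiency = 0.7448 * 100 = 74.48%


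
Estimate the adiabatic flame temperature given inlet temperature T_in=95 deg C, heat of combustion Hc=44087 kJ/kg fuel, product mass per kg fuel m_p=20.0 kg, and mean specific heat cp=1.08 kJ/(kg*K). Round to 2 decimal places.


T_ad = T_in + Hc / (m_p * cp)
Denominator = 20.0 * 1.08 = 21.6000
Temperature rise = 44087 / 21.6000 = 2041.06 K
T_ad = 95 + 2041.06 = 2136.06 deg C


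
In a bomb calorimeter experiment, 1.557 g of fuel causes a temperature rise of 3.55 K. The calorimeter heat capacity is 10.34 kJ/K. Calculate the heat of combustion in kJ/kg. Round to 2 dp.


Hc = C_cal * delta_T / m_fuel
Q_released = 10.34 * 3.55 = 36.7070 kJ
m_fuel = 1.557 g = 1.557/1000 kg = 0.001557 kg
Hc = 36.7070 / 0.001557 = 23575.47 kJ/kg


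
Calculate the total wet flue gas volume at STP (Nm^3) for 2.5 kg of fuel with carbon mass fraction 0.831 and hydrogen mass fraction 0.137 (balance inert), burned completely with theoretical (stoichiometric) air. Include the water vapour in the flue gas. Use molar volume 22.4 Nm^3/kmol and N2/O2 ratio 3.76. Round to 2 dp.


Per kg fuel: CO2 = (C/12 kmol)*22.4 = (0.831/12)*22.4 = 1.55120 Nm^3
Per kg fuel: H2O = (H/2 kmol)*22.4 = (0.137/2)*22.4 = 1.53440 Nm^3
O2 needed per kg fuel = C/12 + H/4 = 0.831/12 + 0.137/4 = 0.10350000 kmol
Per kg fuel: N2 = O2*3.76*22.4 = 0.10350000*3.76*22.4 = 8.71718 Nm^3
Total per kg = 1.55120 + 1.53440 + 8.71718 = 11.80278 Nm^3
Total = 11.80278 * 2.5 = 29.51 Nm^3


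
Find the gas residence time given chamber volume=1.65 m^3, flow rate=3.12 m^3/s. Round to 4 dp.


tau = V / Q_flow
tau = 1.65 / 3.12 = 0.5288 s


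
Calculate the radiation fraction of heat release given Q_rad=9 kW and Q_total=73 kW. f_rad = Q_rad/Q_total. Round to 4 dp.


f_rad = Q_rad / Q_total
f_rad = 9 / 73 = 0.1233


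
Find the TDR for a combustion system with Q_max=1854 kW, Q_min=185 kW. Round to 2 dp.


TDR = Q_max / Q_min
TDR = 1854 / 185 = 10.02


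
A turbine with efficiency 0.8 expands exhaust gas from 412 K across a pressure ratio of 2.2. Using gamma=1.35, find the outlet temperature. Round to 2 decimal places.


T_out = T_in * (1 - eta * (1 - PR^(-(gamma-1)/gamma)))
Exponent = -(1.35-1)/1.35 = -0.25925926
PR^exp = 2.2^(-0.25925926) = 0.81512413
Factor = 1 - 0.8*(1 - 0.81512413) = 0.85209930
T_out = 412 * 0.85209930 = 351.06 K


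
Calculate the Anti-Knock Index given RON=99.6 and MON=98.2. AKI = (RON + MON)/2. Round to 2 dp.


AKI = (RON + MON) / 2
AKI = (99.6 + 98.2) / 2
AKI = 197.8 / 2 = 98.90


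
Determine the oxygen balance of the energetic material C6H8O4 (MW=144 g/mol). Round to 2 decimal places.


OB = -1600 * (2C + H/2 - O) / MW
Inner = 2*6 + 8/2 - 4 = 12.00
OB = -1600 * 12.00 / 144 = -133.33%


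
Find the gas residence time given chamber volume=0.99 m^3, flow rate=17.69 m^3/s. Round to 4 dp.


tau = V / Q_flow
tau = 0.99 / 17.69 = 0.0560 s


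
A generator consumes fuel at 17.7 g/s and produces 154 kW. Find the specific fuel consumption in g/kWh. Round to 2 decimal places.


SFC = (mf / BP) * 3600
Rate = 17.7 / 154 = 0.114935 g/(s*kW)
SFC = 0.114935 * 3600 = 413.77 g/kWh


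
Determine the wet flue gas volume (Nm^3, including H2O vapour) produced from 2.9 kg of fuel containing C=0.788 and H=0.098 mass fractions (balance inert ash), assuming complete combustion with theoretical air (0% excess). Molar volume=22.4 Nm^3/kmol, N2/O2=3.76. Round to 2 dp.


Per kg fuel: CO2 = (C/12 kmol)*22.4 = (0.788/12)*22.4 = 1.47093 Nm^3
Per kg fuel: H2O = (H/2 kmol)*22.4 = (0.098/2)*22.4 = 1.09760 Nm^3
O2 needed per kg fuel = C/12 + H/4 = 0.788/12 + 0.098/4 = 0.09016667 kmol
Per kg fuel: N2 = O2*3.76*22.4 = 0.09016667*3.76*22.4 = 7.59420 Nm^3
Total per kg = 1.47093 + 1.09760 + 7.59420 = 10.16273 Nm^3
Total = 10.16273 * 2.9 = 29.47 Nm^3


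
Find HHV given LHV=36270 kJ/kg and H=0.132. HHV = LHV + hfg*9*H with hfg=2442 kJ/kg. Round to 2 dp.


HHV = LHV + hfg * 9 * H
Water addition = 2442 * 9 * 0.132 = 2901.096 kJ/kg
HHV = 36270 + 2901.096 = 39171.10 kJ/kg


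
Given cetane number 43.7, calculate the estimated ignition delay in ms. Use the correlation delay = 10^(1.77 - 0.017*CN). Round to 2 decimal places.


delay = 10^(1.77 - 0.017*CN)
Exponent = 1.77 - 0.017*43.7 = 1.0271
delay = 10^1.0271 = 10.64 ms


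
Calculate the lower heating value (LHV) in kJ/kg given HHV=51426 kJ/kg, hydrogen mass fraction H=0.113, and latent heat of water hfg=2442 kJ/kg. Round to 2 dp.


LHV = HHV - hfg * 9 * H
Water correction = 2442 * 9 * 0.113 = 2483.514 kJ/kg
LHV = 51426 - 2483.514 = 48942.49 kJ/kg


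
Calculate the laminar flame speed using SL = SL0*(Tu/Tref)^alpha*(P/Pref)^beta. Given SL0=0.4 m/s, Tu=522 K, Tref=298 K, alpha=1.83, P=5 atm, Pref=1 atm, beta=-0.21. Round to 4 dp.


SL = SL0 * (Tu/Tref)^alpha * (P/Pref)^beta
T ratio = 522/298 = 1.75167785
(T ratio)^alpha = 1.75167785^1.83 = 2.789467
(P/Pref)^beta = 5^(-0.21) = 0.713208
SL = 0.4 * 2.789467 * 0.713208 = 0.7958 m/s


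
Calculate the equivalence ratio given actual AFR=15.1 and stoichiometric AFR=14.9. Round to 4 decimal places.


phi = AFR_stoich / AFR_actual
phi = 14.9 / 15.1 = 0.9868


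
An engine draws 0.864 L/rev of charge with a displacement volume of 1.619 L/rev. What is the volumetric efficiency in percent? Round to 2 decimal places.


eta_v = (V_actual / V_disp) * 100
Ratio = 0.864 / 1.619 = 0.5337
eta_v = 0.5337 * 100 = 53.37%


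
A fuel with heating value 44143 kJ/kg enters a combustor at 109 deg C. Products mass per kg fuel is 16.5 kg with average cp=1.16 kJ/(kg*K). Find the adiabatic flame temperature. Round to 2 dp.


T_ad = T_in + Hc / (m_p * cp)
Denominator = 16.5 * 1.16 = 19.1400
Temperature rise = 44143 / 19.1400 = 2306.32 K
T_ad = 109 + 2306.32 = 2415.32 deg C


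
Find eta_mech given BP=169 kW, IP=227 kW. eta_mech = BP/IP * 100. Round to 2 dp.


eta_mech = (BP / IP) * 100
Ratio = 169 / 227 = 0.7445
eta_mech = 0.7445 * 100 = 74.45%


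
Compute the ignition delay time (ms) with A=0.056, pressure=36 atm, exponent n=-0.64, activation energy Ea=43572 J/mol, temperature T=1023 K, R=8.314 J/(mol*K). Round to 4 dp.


tau = A * P^n * exp(Ea/(R*T))
P^n = 36^(-0.64) = 0.10091748
Ea/(R*T) = 43572/(8.314*1023) = 5.122970
exp(Ea/(R*T)) = 167.833151
tau = 0.056 * 0.10091748 * 167.833151 = 0.9485 ms


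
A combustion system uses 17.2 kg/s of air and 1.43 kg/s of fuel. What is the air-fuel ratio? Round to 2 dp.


AFR = m_air / m_fuel
AFR = 17.2 / 1.43 = 12.03


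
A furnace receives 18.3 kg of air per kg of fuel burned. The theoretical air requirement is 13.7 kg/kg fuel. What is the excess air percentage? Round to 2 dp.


Excess air = actual - stoichiometric = 18.3 - 13.7 = 4.60 kg/kg fuel
Excess air % = (excess / stoich) * 100 = (4.60 / 13.7) * 100 = 33.58%


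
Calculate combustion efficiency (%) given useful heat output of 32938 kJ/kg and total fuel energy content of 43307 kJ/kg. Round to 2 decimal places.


Efficiency = (Q_useful / Q_fuel) * 100
Efficiency = (32938 / 43307) * 100
Efficiency = 0.7606 * 100 = 76.06%


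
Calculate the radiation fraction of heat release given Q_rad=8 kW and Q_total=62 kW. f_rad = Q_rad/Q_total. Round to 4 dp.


f_rad = Q_rad / Q_total
f_rad = 8 / 62 = 0.1290


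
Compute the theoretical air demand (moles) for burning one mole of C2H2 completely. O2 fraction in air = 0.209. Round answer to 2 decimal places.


Balanced combustion: C2H2 + 2.5 O2 -> 2 CO2 + 1 H2O
O2 needed = C + H/4 = 2 + 2/4 = 2.50 moles
Air moles = O2 / 0.209 = 2.50 / 0.209 = 11.96 moles air


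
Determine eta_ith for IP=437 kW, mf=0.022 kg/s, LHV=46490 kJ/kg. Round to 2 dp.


eta_ith = (IP / (mf * LHV)) * 100
Denominator = 0.022 * 46490 = 1022.7800 kW
eta_ith = (437 / 1022.7800) * 100 = 42.73%


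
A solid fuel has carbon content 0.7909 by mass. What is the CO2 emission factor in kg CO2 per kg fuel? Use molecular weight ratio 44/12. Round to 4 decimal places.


EF = C_frac * (M_CO2 / M_C)
EF = 0.7909 * (44/12)
EF = 0.7909 * 3.666667 = 2.9000 kg_CO2/kg_fuel


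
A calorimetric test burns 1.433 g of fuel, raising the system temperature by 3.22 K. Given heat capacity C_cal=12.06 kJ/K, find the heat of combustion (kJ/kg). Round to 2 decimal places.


Hc = C_cal * delta_T / m_fuel
Q_released = 12.06 * 3.22 = 38.8332 kJ
m_fuel = 1.433 g = 1.433/1000 kg = 0.001433 kg
Hc = 38.8332 / 0.001433 = 27099.23 kJ/kg


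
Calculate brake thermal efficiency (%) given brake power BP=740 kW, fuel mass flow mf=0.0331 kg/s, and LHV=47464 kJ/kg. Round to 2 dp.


eta_BTE = (BP / (mf * LHV)) * 100
Denominator = 0.0331 * 47464 = 1571.0584 kW
eta_BTE = (740 / 1571.0584) * 100 = 47.10%


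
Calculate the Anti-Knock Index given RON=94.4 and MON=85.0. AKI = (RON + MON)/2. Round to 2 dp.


AKI = (RON + MON) / 2
AKI = (94.4 + 85.0) / 2
AKI = 179.4 / 2 = 89.70


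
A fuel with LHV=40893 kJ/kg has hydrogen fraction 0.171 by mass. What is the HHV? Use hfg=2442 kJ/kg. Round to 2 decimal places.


HHV = LHV + hfg * 9 * H
Water addition = 2442 * 9 * 0.171 = 3758.238 kJ/kg
HHV = 40893 + 3758.238 = 44651.24 kJ/kg


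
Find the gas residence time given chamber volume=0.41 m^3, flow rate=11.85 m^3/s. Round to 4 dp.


tau = V / Q_flow
tau = 0.41 / 11.85 = 0.0346 s


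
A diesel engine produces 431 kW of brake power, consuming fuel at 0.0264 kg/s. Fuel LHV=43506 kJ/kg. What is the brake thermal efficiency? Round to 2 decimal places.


eta_BTE = (BP / (mf * LHV)) * 100
Denominator = 0.0264 * 43506 = 1148.5584 kW
eta_BTE = (431 / 1148.5584) * 100 = 37.53%


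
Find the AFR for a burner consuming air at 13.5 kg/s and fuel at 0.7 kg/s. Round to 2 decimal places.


AFR = m_air / m_fuel
AFR = 13.5 / 0.7 = 19.29


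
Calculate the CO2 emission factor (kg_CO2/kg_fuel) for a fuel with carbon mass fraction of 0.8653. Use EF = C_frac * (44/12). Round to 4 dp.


EF = C_frac * (M_CO2 / M_C)
EF = 0.8653 * (44/12)
EF = 0.8653 * 3.666667 = 3.1728 kg_CO2/kg_fuel


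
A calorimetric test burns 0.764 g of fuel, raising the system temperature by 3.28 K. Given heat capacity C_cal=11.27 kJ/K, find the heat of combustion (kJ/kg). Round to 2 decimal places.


Hc = C_cal * delta_T / m_fuel
Q_released = 11.27 * 3.28 = 36.9656 kJ
m_fuel = 0.764 g = 0.764/1000 kg = 0.000764 kg
Hc = 36.9656 / 0.000764 = 48384.29 kJ/kg


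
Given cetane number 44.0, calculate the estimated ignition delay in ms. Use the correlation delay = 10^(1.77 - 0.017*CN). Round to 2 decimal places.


delay = 10^(1.77 - 0.017*CN)
Exponent = 1.77 - 0.017*44.0 = 1.0220
delay = 10^1.0220 = 10.52 ms


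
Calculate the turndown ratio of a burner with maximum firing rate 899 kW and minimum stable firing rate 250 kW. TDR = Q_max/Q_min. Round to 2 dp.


TDR = Q_max / Q_min
TDR = 899 / 250 = 3.60


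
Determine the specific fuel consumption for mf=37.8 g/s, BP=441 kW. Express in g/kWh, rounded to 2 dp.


SFC = (mf / BP) * 3600
Rate = 37.8 / 441 = 0.085714 g/(s*kW)
SFC = 0.085714 * 3600 = 308.57 g/kWh


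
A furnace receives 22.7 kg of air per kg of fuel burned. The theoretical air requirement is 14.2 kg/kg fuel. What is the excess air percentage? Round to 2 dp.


Excess air = actual - stoichiometric = 22.7 - 14.2 = 8.50 kg/kg fuel
Excess air % = (excess / stoich) * 100 = (8.50 / 14.2) * 100 = 59.86%


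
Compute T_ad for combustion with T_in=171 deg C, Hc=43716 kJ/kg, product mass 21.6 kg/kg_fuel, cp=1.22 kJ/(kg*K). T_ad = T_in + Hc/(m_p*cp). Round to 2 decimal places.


T_ad = T_in + Hc / (m_p * cp)
Denominator = 21.6 * 1.22 = 26.3520
Temperature rise = 43716 / 26.3520 = 1658.93 K
T_ad = 171 + 1658.93 = 1829.93 deg C


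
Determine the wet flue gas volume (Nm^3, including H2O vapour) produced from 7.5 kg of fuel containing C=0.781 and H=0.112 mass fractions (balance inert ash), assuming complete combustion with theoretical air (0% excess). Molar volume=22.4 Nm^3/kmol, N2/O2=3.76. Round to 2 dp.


Per kg fuel: CO2 = (C/12 kmol)*22.4 = (0.781/12)*22.4 = 1.45787 Nm^3
Per kg fuel: H2O = (H/2 kmol)*22.4 = (0.112/2)*22.4 = 1.25440 Nm^3
O2 needed per kg fuel = C/12 + H/4 = 0.781/12 + 0.112/4 = 0.09308333 kmol
Per kg fuel: N2 = O2*3.76*22.4 = 0.09308333*3.76*22.4 = 7.83985 Nm^3
Total per kg = 1.45787 + 1.25440 + 7.83985 = 10.55212 Nm^3
Total = 10.55212 * 7.5 = 79.14 Nm^3
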